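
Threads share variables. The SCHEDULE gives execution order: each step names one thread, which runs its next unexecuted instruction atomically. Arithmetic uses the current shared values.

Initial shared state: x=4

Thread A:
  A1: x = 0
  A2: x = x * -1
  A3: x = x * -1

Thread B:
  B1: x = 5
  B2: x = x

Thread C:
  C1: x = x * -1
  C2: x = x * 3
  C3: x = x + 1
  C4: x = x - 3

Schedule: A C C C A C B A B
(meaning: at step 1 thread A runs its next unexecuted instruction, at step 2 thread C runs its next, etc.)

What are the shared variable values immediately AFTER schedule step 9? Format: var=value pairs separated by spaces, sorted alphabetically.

Step 1: thread A executes A1 (x = 0). Shared: x=0. PCs: A@1 B@0 C@0
Step 2: thread C executes C1 (x = x * -1). Shared: x=0. PCs: A@1 B@0 C@1
Step 3: thread C executes C2 (x = x * 3). Shared: x=0. PCs: A@1 B@0 C@2
Step 4: thread C executes C3 (x = x + 1). Shared: x=1. PCs: A@1 B@0 C@3
Step 5: thread A executes A2 (x = x * -1). Shared: x=-1. PCs: A@2 B@0 C@3
Step 6: thread C executes C4 (x = x - 3). Shared: x=-4. PCs: A@2 B@0 C@4
Step 7: thread B executes B1 (x = 5). Shared: x=5. PCs: A@2 B@1 C@4
Step 8: thread A executes A3 (x = x * -1). Shared: x=-5. PCs: A@3 B@1 C@4
Step 9: thread B executes B2 (x = x). Shared: x=-5. PCs: A@3 B@2 C@4

Answer: x=-5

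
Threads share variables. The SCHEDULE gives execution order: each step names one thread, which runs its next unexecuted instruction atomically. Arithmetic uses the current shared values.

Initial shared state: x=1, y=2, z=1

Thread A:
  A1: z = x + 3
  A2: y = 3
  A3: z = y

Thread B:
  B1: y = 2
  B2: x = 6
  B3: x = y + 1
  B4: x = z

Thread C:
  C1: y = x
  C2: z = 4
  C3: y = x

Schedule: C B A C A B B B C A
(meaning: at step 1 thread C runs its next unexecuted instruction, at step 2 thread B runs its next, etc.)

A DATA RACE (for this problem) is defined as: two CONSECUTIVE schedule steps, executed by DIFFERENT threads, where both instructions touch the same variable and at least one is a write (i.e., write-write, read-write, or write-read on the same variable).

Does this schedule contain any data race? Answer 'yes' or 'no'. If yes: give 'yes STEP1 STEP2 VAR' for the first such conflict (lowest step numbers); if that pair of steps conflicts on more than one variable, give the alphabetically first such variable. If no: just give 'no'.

Answer: yes 1 2 y

Derivation:
Steps 1,2: C(y = x) vs B(y = 2). RACE on y (W-W).
Steps 2,3: B(r=-,w=y) vs A(r=x,w=z). No conflict.
Steps 3,4: A(z = x + 3) vs C(z = 4). RACE on z (W-W).
Steps 4,5: C(r=-,w=z) vs A(r=-,w=y). No conflict.
Steps 5,6: A(r=-,w=y) vs B(r=-,w=x). No conflict.
Steps 6,7: same thread (B). No race.
Steps 7,8: same thread (B). No race.
Steps 8,9: B(x = z) vs C(y = x). RACE on x (W-R).
Steps 9,10: C(y = x) vs A(z = y). RACE on y (W-R).
First conflict at steps 1,2.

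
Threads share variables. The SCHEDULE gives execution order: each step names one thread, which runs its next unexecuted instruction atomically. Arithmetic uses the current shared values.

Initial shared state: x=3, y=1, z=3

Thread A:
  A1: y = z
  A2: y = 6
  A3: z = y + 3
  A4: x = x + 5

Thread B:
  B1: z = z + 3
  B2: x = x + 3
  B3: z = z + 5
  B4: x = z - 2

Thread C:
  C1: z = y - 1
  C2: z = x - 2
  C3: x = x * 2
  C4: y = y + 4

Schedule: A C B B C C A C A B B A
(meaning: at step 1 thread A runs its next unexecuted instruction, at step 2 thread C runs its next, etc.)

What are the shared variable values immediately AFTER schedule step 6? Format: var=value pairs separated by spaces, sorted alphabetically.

Step 1: thread A executes A1 (y = z). Shared: x=3 y=3 z=3. PCs: A@1 B@0 C@0
Step 2: thread C executes C1 (z = y - 1). Shared: x=3 y=3 z=2. PCs: A@1 B@0 C@1
Step 3: thread B executes B1 (z = z + 3). Shared: x=3 y=3 z=5. PCs: A@1 B@1 C@1
Step 4: thread B executes B2 (x = x + 3). Shared: x=6 y=3 z=5. PCs: A@1 B@2 C@1
Step 5: thread C executes C2 (z = x - 2). Shared: x=6 y=3 z=4. PCs: A@1 B@2 C@2
Step 6: thread C executes C3 (x = x * 2). Shared: x=12 y=3 z=4. PCs: A@1 B@2 C@3

Answer: x=12 y=3 z=4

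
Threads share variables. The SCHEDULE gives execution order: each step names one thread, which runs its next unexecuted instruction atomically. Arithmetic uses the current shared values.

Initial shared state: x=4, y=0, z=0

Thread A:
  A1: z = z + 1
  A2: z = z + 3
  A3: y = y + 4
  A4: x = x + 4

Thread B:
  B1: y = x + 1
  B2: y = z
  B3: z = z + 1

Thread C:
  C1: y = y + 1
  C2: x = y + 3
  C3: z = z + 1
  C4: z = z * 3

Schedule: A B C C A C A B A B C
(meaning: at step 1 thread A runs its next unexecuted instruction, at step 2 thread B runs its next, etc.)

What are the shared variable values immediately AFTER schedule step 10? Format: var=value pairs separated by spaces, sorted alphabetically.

Step 1: thread A executes A1 (z = z + 1). Shared: x=4 y=0 z=1. PCs: A@1 B@0 C@0
Step 2: thread B executes B1 (y = x + 1). Shared: x=4 y=5 z=1. PCs: A@1 B@1 C@0
Step 3: thread C executes C1 (y = y + 1). Shared: x=4 y=6 z=1. PCs: A@1 B@1 C@1
Step 4: thread C executes C2 (x = y + 3). Shared: x=9 y=6 z=1. PCs: A@1 B@1 C@2
Step 5: thread A executes A2 (z = z + 3). Shared: x=9 y=6 z=4. PCs: A@2 B@1 C@2
Step 6: thread C executes C3 (z = z + 1). Shared: x=9 y=6 z=5. PCs: A@2 B@1 C@3
Step 7: thread A executes A3 (y = y + 4). Shared: x=9 y=10 z=5. PCs: A@3 B@1 C@3
Step 8: thread B executes B2 (y = z). Shared: x=9 y=5 z=5. PCs: A@3 B@2 C@3
Step 9: thread A executes A4 (x = x + 4). Shared: x=13 y=5 z=5. PCs: A@4 B@2 C@3
Step 10: thread B executes B3 (z = z + 1). Shared: x=13 y=5 z=6. PCs: A@4 B@3 C@3

Answer: x=13 y=5 z=6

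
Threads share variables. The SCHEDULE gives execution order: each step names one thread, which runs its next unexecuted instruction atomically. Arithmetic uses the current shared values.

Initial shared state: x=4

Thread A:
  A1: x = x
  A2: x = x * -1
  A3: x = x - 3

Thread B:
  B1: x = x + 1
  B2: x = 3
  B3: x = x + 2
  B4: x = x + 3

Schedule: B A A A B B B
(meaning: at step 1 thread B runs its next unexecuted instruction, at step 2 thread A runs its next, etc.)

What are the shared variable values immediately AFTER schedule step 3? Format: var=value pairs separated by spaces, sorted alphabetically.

Step 1: thread B executes B1 (x = x + 1). Shared: x=5. PCs: A@0 B@1
Step 2: thread A executes A1 (x = x). Shared: x=5. PCs: A@1 B@1
Step 3: thread A executes A2 (x = x * -1). Shared: x=-5. PCs: A@2 B@1

Answer: x=-5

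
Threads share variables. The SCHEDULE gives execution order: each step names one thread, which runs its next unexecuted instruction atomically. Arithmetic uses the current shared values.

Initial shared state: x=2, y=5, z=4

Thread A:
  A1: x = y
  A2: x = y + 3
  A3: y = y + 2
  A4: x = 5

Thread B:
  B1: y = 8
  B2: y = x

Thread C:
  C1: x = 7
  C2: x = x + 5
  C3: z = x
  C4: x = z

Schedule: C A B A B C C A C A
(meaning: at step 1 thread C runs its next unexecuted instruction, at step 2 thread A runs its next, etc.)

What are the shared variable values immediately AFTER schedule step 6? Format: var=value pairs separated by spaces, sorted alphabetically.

Step 1: thread C executes C1 (x = 7). Shared: x=7 y=5 z=4. PCs: A@0 B@0 C@1
Step 2: thread A executes A1 (x = y). Shared: x=5 y=5 z=4. PCs: A@1 B@0 C@1
Step 3: thread B executes B1 (y = 8). Shared: x=5 y=8 z=4. PCs: A@1 B@1 C@1
Step 4: thread A executes A2 (x = y + 3). Shared: x=11 y=8 z=4. PCs: A@2 B@1 C@1
Step 5: thread B executes B2 (y = x). Shared: x=11 y=11 z=4. PCs: A@2 B@2 C@1
Step 6: thread C executes C2 (x = x + 5). Shared: x=16 y=11 z=4. PCs: A@2 B@2 C@2

Answer: x=16 y=11 z=4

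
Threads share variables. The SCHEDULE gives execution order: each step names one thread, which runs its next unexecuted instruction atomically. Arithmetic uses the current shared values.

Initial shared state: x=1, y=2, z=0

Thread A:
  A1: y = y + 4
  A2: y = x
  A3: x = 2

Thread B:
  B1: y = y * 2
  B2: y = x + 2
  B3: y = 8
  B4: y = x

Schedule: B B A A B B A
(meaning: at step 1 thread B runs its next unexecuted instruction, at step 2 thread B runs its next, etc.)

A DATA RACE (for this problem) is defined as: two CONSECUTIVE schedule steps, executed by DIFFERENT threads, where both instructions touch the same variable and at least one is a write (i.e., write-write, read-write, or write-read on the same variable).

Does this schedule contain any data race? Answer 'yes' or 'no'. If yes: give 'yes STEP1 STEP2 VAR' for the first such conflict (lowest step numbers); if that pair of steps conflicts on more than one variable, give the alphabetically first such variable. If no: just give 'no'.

Answer: yes 2 3 y

Derivation:
Steps 1,2: same thread (B). No race.
Steps 2,3: B(y = x + 2) vs A(y = y + 4). RACE on y (W-W).
Steps 3,4: same thread (A). No race.
Steps 4,5: A(y = x) vs B(y = 8). RACE on y (W-W).
Steps 5,6: same thread (B). No race.
Steps 6,7: B(y = x) vs A(x = 2). RACE on x (R-W).
First conflict at steps 2,3.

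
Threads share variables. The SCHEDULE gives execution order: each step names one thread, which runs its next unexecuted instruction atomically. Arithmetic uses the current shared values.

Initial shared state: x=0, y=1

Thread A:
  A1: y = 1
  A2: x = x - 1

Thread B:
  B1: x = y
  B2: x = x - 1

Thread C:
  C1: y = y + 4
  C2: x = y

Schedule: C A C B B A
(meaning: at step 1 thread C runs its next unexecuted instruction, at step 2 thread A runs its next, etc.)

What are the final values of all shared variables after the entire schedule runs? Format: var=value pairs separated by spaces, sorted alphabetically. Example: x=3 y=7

Step 1: thread C executes C1 (y = y + 4). Shared: x=0 y=5. PCs: A@0 B@0 C@1
Step 2: thread A executes A1 (y = 1). Shared: x=0 y=1. PCs: A@1 B@0 C@1
Step 3: thread C executes C2 (x = y). Shared: x=1 y=1. PCs: A@1 B@0 C@2
Step 4: thread B executes B1 (x = y). Shared: x=1 y=1. PCs: A@1 B@1 C@2
Step 5: thread B executes B2 (x = x - 1). Shared: x=0 y=1. PCs: A@1 B@2 C@2
Step 6: thread A executes A2 (x = x - 1). Shared: x=-1 y=1. PCs: A@2 B@2 C@2

Answer: x=-1 y=1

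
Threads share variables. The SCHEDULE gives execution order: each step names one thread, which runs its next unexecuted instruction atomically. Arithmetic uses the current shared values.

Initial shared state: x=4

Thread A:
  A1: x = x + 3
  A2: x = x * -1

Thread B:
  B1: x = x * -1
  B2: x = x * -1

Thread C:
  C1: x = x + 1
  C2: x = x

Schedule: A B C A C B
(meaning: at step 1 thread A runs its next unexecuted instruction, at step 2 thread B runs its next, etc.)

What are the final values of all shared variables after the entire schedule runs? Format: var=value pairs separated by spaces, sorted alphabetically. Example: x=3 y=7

Step 1: thread A executes A1 (x = x + 3). Shared: x=7. PCs: A@1 B@0 C@0
Step 2: thread B executes B1 (x = x * -1). Shared: x=-7. PCs: A@1 B@1 C@0
Step 3: thread C executes C1 (x = x + 1). Shared: x=-6. PCs: A@1 B@1 C@1
Step 4: thread A executes A2 (x = x * -1). Shared: x=6. PCs: A@2 B@1 C@1
Step 5: thread C executes C2 (x = x). Shared: x=6. PCs: A@2 B@1 C@2
Step 6: thread B executes B2 (x = x * -1). Shared: x=-6. PCs: A@2 B@2 C@2

Answer: x=-6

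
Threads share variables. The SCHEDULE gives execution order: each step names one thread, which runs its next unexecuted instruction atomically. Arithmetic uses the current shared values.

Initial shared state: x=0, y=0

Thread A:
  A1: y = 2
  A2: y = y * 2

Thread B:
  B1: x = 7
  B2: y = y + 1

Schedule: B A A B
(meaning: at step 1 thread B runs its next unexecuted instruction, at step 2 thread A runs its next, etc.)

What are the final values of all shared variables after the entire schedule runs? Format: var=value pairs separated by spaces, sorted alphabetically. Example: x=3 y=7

Answer: x=7 y=5

Derivation:
Step 1: thread B executes B1 (x = 7). Shared: x=7 y=0. PCs: A@0 B@1
Step 2: thread A executes A1 (y = 2). Shared: x=7 y=2. PCs: A@1 B@1
Step 3: thread A executes A2 (y = y * 2). Shared: x=7 y=4. PCs: A@2 B@1
Step 4: thread B executes B2 (y = y + 1). Shared: x=7 y=5. PCs: A@2 B@2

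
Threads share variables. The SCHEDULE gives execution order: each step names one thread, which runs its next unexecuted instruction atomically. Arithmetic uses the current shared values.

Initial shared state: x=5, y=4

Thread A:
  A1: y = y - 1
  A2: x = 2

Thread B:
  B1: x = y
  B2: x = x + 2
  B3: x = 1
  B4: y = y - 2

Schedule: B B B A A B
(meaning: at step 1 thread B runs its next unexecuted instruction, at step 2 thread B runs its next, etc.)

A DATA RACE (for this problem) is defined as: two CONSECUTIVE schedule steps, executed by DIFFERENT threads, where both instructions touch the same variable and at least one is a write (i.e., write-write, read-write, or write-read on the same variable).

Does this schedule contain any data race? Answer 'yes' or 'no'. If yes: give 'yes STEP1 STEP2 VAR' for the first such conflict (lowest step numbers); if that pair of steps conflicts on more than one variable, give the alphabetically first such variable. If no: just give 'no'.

Steps 1,2: same thread (B). No race.
Steps 2,3: same thread (B). No race.
Steps 3,4: B(r=-,w=x) vs A(r=y,w=y). No conflict.
Steps 4,5: same thread (A). No race.
Steps 5,6: A(r=-,w=x) vs B(r=y,w=y). No conflict.

Answer: no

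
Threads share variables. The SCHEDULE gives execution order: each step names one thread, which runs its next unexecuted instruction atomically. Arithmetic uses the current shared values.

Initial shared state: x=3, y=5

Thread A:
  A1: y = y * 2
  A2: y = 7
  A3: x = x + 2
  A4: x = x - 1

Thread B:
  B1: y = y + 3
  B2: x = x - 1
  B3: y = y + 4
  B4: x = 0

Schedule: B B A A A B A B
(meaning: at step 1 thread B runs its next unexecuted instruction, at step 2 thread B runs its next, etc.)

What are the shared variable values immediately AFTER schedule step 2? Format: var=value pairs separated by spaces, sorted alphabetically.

Step 1: thread B executes B1 (y = y + 3). Shared: x=3 y=8. PCs: A@0 B@1
Step 2: thread B executes B2 (x = x - 1). Shared: x=2 y=8. PCs: A@0 B@2

Answer: x=2 y=8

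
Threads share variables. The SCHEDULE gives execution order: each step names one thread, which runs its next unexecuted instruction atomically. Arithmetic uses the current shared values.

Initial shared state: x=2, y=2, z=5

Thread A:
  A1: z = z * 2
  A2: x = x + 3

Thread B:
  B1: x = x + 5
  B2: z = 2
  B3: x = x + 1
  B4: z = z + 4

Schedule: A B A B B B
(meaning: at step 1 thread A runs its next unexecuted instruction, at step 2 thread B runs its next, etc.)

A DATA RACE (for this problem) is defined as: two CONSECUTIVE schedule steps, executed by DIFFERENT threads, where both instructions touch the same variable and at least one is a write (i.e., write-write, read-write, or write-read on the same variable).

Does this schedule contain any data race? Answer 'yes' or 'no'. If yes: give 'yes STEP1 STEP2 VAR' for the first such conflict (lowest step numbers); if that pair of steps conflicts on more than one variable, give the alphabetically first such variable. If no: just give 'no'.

Answer: yes 2 3 x

Derivation:
Steps 1,2: A(r=z,w=z) vs B(r=x,w=x). No conflict.
Steps 2,3: B(x = x + 5) vs A(x = x + 3). RACE on x (W-W).
Steps 3,4: A(r=x,w=x) vs B(r=-,w=z). No conflict.
Steps 4,5: same thread (B). No race.
Steps 5,6: same thread (B). No race.
First conflict at steps 2,3.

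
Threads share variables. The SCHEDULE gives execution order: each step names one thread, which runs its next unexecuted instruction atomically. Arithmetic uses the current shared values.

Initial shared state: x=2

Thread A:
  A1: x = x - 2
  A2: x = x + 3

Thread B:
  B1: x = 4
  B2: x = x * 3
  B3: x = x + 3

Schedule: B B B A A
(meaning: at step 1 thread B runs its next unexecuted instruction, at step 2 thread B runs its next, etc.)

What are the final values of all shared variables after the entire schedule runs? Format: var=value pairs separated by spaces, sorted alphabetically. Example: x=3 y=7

Answer: x=16

Derivation:
Step 1: thread B executes B1 (x = 4). Shared: x=4. PCs: A@0 B@1
Step 2: thread B executes B2 (x = x * 3). Shared: x=12. PCs: A@0 B@2
Step 3: thread B executes B3 (x = x + 3). Shared: x=15. PCs: A@0 B@3
Step 4: thread A executes A1 (x = x - 2). Shared: x=13. PCs: A@1 B@3
Step 5: thread A executes A2 (x = x + 3). Shared: x=16. PCs: A@2 B@3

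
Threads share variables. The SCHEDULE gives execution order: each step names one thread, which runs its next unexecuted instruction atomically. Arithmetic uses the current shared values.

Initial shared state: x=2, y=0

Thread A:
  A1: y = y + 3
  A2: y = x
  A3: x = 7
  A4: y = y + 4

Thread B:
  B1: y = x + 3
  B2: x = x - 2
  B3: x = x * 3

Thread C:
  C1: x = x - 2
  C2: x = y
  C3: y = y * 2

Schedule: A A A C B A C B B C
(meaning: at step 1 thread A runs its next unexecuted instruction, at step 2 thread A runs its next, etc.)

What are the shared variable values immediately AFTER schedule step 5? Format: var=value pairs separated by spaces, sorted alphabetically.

Answer: x=5 y=8

Derivation:
Step 1: thread A executes A1 (y = y + 3). Shared: x=2 y=3. PCs: A@1 B@0 C@0
Step 2: thread A executes A2 (y = x). Shared: x=2 y=2. PCs: A@2 B@0 C@0
Step 3: thread A executes A3 (x = 7). Shared: x=7 y=2. PCs: A@3 B@0 C@0
Step 4: thread C executes C1 (x = x - 2). Shared: x=5 y=2. PCs: A@3 B@0 C@1
Step 5: thread B executes B1 (y = x + 3). Shared: x=5 y=8. PCs: A@3 B@1 C@1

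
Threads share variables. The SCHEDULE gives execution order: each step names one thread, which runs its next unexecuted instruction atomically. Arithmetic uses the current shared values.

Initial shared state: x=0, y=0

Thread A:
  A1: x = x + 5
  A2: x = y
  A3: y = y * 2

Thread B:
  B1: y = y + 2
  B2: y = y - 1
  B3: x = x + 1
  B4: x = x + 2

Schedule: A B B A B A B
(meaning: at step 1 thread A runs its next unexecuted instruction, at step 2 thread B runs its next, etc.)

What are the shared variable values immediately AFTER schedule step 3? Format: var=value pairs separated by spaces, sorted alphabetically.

Answer: x=5 y=1

Derivation:
Step 1: thread A executes A1 (x = x + 5). Shared: x=5 y=0. PCs: A@1 B@0
Step 2: thread B executes B1 (y = y + 2). Shared: x=5 y=2. PCs: A@1 B@1
Step 3: thread B executes B2 (y = y - 1). Shared: x=5 y=1. PCs: A@1 B@2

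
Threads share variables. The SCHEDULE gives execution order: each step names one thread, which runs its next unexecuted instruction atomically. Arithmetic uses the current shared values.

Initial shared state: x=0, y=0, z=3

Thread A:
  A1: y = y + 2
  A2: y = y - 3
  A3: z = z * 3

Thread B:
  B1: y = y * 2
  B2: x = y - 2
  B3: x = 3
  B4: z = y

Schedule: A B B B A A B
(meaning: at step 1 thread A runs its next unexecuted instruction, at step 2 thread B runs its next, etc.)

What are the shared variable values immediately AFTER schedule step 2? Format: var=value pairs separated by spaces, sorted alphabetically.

Answer: x=0 y=4 z=3

Derivation:
Step 1: thread A executes A1 (y = y + 2). Shared: x=0 y=2 z=3. PCs: A@1 B@0
Step 2: thread B executes B1 (y = y * 2). Shared: x=0 y=4 z=3. PCs: A@1 B@1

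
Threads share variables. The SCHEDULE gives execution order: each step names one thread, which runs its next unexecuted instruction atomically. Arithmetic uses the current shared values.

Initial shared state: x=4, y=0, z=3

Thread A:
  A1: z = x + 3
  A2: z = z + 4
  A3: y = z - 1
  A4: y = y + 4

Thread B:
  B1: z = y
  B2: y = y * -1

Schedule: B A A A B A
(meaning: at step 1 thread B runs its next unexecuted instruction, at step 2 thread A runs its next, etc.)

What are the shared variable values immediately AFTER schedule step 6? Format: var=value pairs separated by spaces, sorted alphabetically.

Answer: x=4 y=-6 z=11

Derivation:
Step 1: thread B executes B1 (z = y). Shared: x=4 y=0 z=0. PCs: A@0 B@1
Step 2: thread A executes A1 (z = x + 3). Shared: x=4 y=0 z=7. PCs: A@1 B@1
Step 3: thread A executes A2 (z = z + 4). Shared: x=4 y=0 z=11. PCs: A@2 B@1
Step 4: thread A executes A3 (y = z - 1). Shared: x=4 y=10 z=11. PCs: A@3 B@1
Step 5: thread B executes B2 (y = y * -1). Shared: x=4 y=-10 z=11. PCs: A@3 B@2
Step 6: thread A executes A4 (y = y + 4). Shared: x=4 y=-6 z=11. PCs: A@4 B@2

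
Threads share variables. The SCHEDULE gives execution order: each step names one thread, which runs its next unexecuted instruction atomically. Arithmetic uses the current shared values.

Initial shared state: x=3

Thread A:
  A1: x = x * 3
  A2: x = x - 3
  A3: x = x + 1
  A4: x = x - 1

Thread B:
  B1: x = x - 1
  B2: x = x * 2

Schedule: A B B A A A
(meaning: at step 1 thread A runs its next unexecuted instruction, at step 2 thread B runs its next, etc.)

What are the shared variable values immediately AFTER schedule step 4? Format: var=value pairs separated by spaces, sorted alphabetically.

Answer: x=13

Derivation:
Step 1: thread A executes A1 (x = x * 3). Shared: x=9. PCs: A@1 B@0
Step 2: thread B executes B1 (x = x - 1). Shared: x=8. PCs: A@1 B@1
Step 3: thread B executes B2 (x = x * 2). Shared: x=16. PCs: A@1 B@2
Step 4: thread A executes A2 (x = x - 3). Shared: x=13. PCs: A@2 B@2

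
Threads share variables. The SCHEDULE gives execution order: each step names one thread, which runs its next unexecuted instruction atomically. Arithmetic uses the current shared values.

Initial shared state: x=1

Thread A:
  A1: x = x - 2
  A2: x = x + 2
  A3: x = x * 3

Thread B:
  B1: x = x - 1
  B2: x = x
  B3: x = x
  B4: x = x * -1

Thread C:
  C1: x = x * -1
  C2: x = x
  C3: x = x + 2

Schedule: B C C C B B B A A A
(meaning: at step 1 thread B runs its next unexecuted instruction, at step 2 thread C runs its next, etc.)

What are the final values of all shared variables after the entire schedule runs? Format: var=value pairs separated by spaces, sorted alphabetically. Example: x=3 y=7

Answer: x=-6

Derivation:
Step 1: thread B executes B1 (x = x - 1). Shared: x=0. PCs: A@0 B@1 C@0
Step 2: thread C executes C1 (x = x * -1). Shared: x=0. PCs: A@0 B@1 C@1
Step 3: thread C executes C2 (x = x). Shared: x=0. PCs: A@0 B@1 C@2
Step 4: thread C executes C3 (x = x + 2). Shared: x=2. PCs: A@0 B@1 C@3
Step 5: thread B executes B2 (x = x). Shared: x=2. PCs: A@0 B@2 C@3
Step 6: thread B executes B3 (x = x). Shared: x=2. PCs: A@0 B@3 C@3
Step 7: thread B executes B4 (x = x * -1). Shared: x=-2. PCs: A@0 B@4 C@3
Step 8: thread A executes A1 (x = x - 2). Shared: x=-4. PCs: A@1 B@4 C@3
Step 9: thread A executes A2 (x = x + 2). Shared: x=-2. PCs: A@2 B@4 C@3
Step 10: thread A executes A3 (x = x * 3). Shared: x=-6. PCs: A@3 B@4 C@3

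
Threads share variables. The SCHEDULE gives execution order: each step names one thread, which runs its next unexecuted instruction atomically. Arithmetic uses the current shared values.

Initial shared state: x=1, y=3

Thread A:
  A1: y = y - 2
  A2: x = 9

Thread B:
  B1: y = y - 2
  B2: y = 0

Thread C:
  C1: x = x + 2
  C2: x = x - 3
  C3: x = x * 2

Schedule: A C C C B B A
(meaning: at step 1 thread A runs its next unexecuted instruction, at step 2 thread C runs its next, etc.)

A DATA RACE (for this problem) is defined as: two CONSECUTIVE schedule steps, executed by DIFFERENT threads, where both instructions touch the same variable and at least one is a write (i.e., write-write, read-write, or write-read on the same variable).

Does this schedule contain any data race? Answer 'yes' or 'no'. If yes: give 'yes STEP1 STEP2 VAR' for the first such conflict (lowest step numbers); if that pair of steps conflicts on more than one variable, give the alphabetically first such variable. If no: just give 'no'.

Steps 1,2: A(r=y,w=y) vs C(r=x,w=x). No conflict.
Steps 2,3: same thread (C). No race.
Steps 3,4: same thread (C). No race.
Steps 4,5: C(r=x,w=x) vs B(r=y,w=y). No conflict.
Steps 5,6: same thread (B). No race.
Steps 6,7: B(r=-,w=y) vs A(r=-,w=x). No conflict.

Answer: no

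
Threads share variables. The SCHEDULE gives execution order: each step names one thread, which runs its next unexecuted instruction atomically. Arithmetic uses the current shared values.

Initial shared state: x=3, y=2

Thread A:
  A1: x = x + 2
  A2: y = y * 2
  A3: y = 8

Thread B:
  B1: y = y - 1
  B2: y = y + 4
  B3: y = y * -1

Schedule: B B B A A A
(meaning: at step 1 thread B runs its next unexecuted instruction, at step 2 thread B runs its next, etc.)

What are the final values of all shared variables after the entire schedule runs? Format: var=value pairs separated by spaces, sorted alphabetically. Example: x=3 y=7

Answer: x=5 y=8

Derivation:
Step 1: thread B executes B1 (y = y - 1). Shared: x=3 y=1. PCs: A@0 B@1
Step 2: thread B executes B2 (y = y + 4). Shared: x=3 y=5. PCs: A@0 B@2
Step 3: thread B executes B3 (y = y * -1). Shared: x=3 y=-5. PCs: A@0 B@3
Step 4: thread A executes A1 (x = x + 2). Shared: x=5 y=-5. PCs: A@1 B@3
Step 5: thread A executes A2 (y = y * 2). Shared: x=5 y=-10. PCs: A@2 B@3
Step 6: thread A executes A3 (y = 8). Shared: x=5 y=8. PCs: A@3 B@3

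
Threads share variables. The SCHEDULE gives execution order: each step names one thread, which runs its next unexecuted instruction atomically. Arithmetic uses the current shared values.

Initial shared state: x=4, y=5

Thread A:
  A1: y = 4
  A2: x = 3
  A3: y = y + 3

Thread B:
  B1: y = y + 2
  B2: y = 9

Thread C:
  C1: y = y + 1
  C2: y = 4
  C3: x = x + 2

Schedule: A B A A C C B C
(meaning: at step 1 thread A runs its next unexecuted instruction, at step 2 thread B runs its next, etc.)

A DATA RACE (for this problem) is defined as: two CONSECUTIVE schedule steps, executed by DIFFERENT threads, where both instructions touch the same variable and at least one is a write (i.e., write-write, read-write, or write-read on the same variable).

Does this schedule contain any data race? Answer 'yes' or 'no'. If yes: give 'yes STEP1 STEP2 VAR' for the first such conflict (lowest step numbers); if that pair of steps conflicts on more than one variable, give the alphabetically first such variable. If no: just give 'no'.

Steps 1,2: A(y = 4) vs B(y = y + 2). RACE on y (W-W).
Steps 2,3: B(r=y,w=y) vs A(r=-,w=x). No conflict.
Steps 3,4: same thread (A). No race.
Steps 4,5: A(y = y + 3) vs C(y = y + 1). RACE on y (W-W).
Steps 5,6: same thread (C). No race.
Steps 6,7: C(y = 4) vs B(y = 9). RACE on y (W-W).
Steps 7,8: B(r=-,w=y) vs C(r=x,w=x). No conflict.
First conflict at steps 1,2.

Answer: yes 1 2 y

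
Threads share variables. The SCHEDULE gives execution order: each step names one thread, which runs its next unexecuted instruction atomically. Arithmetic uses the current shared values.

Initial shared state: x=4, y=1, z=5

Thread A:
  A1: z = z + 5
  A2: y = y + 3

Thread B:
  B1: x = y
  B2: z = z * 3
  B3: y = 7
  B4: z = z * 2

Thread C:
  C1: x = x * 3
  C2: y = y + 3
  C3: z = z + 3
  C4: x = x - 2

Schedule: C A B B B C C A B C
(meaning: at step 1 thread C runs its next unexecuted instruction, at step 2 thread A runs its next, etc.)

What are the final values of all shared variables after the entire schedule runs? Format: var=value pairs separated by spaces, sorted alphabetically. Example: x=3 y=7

Answer: x=-1 y=13 z=66

Derivation:
Step 1: thread C executes C1 (x = x * 3). Shared: x=12 y=1 z=5. PCs: A@0 B@0 C@1
Step 2: thread A executes A1 (z = z + 5). Shared: x=12 y=1 z=10. PCs: A@1 B@0 C@1
Step 3: thread B executes B1 (x = y). Shared: x=1 y=1 z=10. PCs: A@1 B@1 C@1
Step 4: thread B executes B2 (z = z * 3). Shared: x=1 y=1 z=30. PCs: A@1 B@2 C@1
Step 5: thread B executes B3 (y = 7). Shared: x=1 y=7 z=30. PCs: A@1 B@3 C@1
Step 6: thread C executes C2 (y = y + 3). Shared: x=1 y=10 z=30. PCs: A@1 B@3 C@2
Step 7: thread C executes C3 (z = z + 3). Shared: x=1 y=10 z=33. PCs: A@1 B@3 C@3
Step 8: thread A executes A2 (y = y + 3). Shared: x=1 y=13 z=33. PCs: A@2 B@3 C@3
Step 9: thread B executes B4 (z = z * 2). Shared: x=1 y=13 z=66. PCs: A@2 B@4 C@3
Step 10: thread C executes C4 (x = x - 2). Shared: x=-1 y=13 z=66. PCs: A@2 B@4 C@4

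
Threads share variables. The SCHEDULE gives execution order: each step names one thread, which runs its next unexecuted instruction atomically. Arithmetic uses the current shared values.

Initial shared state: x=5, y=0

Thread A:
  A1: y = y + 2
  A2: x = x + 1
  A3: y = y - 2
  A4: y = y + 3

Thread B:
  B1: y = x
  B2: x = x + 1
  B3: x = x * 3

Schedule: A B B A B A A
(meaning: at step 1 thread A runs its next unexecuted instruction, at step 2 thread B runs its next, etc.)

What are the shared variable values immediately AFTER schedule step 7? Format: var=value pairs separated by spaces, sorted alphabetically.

Answer: x=21 y=6

Derivation:
Step 1: thread A executes A1 (y = y + 2). Shared: x=5 y=2. PCs: A@1 B@0
Step 2: thread B executes B1 (y = x). Shared: x=5 y=5. PCs: A@1 B@1
Step 3: thread B executes B2 (x = x + 1). Shared: x=6 y=5. PCs: A@1 B@2
Step 4: thread A executes A2 (x = x + 1). Shared: x=7 y=5. PCs: A@2 B@2
Step 5: thread B executes B3 (x = x * 3). Shared: x=21 y=5. PCs: A@2 B@3
Step 6: thread A executes A3 (y = y - 2). Shared: x=21 y=3. PCs: A@3 B@3
Step 7: thread A executes A4 (y = y + 3). Shared: x=21 y=6. PCs: A@4 B@3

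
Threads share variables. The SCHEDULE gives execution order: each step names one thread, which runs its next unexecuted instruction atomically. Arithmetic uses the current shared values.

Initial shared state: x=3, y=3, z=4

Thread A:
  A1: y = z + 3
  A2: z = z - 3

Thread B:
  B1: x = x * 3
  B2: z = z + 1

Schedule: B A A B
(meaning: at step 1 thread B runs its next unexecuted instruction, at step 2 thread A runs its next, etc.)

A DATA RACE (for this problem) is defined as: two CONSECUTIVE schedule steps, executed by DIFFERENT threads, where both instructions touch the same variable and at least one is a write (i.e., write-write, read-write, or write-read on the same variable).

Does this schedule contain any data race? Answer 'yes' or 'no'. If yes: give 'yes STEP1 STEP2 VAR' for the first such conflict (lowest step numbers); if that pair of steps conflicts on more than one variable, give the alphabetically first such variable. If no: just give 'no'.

Answer: yes 3 4 z

Derivation:
Steps 1,2: B(r=x,w=x) vs A(r=z,w=y). No conflict.
Steps 2,3: same thread (A). No race.
Steps 3,4: A(z = z - 3) vs B(z = z + 1). RACE on z (W-W).
First conflict at steps 3,4.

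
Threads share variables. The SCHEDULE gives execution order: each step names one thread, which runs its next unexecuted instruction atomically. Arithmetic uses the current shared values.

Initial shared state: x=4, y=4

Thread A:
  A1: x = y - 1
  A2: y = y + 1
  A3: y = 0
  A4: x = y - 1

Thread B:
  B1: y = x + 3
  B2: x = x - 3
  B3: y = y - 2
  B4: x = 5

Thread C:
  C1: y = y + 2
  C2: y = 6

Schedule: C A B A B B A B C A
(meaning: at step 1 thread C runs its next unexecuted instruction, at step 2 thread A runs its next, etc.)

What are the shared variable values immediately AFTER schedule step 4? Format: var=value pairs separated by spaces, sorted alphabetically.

Answer: x=5 y=9

Derivation:
Step 1: thread C executes C1 (y = y + 2). Shared: x=4 y=6. PCs: A@0 B@0 C@1
Step 2: thread A executes A1 (x = y - 1). Shared: x=5 y=6. PCs: A@1 B@0 C@1
Step 3: thread B executes B1 (y = x + 3). Shared: x=5 y=8. PCs: A@1 B@1 C@1
Step 4: thread A executes A2 (y = y + 1). Shared: x=5 y=9. PCs: A@2 B@1 C@1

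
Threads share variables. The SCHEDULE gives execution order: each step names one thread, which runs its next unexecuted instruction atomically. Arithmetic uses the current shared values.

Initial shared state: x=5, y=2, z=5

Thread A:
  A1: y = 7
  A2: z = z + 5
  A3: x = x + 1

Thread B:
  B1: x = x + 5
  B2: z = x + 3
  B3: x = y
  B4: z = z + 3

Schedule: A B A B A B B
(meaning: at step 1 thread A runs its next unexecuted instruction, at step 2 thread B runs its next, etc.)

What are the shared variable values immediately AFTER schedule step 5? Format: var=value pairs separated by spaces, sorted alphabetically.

Step 1: thread A executes A1 (y = 7). Shared: x=5 y=7 z=5. PCs: A@1 B@0
Step 2: thread B executes B1 (x = x + 5). Shared: x=10 y=7 z=5. PCs: A@1 B@1
Step 3: thread A executes A2 (z = z + 5). Shared: x=10 y=7 z=10. PCs: A@2 B@1
Step 4: thread B executes B2 (z = x + 3). Shared: x=10 y=7 z=13. PCs: A@2 B@2
Step 5: thread A executes A3 (x = x + 1). Shared: x=11 y=7 z=13. PCs: A@3 B@2

Answer: x=11 y=7 z=13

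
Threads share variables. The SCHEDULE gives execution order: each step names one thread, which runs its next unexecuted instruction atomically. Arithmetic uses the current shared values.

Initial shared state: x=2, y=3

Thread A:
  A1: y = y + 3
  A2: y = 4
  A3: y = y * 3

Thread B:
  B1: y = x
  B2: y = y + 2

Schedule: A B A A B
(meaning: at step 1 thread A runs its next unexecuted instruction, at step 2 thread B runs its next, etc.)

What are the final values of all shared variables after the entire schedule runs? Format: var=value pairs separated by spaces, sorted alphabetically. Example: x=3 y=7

Answer: x=2 y=14

Derivation:
Step 1: thread A executes A1 (y = y + 3). Shared: x=2 y=6. PCs: A@1 B@0
Step 2: thread B executes B1 (y = x). Shared: x=2 y=2. PCs: A@1 B@1
Step 3: thread A executes A2 (y = 4). Shared: x=2 y=4. PCs: A@2 B@1
Step 4: thread A executes A3 (y = y * 3). Shared: x=2 y=12. PCs: A@3 B@1
Step 5: thread B executes B2 (y = y + 2). Shared: x=2 y=14. PCs: A@3 B@2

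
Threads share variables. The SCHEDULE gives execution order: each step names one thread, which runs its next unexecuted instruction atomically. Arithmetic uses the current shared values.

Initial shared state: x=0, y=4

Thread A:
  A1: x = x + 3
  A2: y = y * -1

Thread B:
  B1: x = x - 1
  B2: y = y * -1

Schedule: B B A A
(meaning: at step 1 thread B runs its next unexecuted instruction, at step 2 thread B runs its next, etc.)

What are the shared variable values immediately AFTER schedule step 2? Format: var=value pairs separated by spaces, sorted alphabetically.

Step 1: thread B executes B1 (x = x - 1). Shared: x=-1 y=4. PCs: A@0 B@1
Step 2: thread B executes B2 (y = y * -1). Shared: x=-1 y=-4. PCs: A@0 B@2

Answer: x=-1 y=-4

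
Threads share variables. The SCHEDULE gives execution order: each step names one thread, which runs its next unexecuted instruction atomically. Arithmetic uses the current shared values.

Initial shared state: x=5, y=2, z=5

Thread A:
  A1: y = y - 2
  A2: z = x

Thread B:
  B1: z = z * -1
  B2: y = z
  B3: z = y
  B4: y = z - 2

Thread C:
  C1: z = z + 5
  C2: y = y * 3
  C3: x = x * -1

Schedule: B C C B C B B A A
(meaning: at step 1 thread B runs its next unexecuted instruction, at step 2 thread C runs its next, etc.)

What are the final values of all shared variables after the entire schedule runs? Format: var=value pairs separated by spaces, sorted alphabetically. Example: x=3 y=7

Step 1: thread B executes B1 (z = z * -1). Shared: x=5 y=2 z=-5. PCs: A@0 B@1 C@0
Step 2: thread C executes C1 (z = z + 5). Shared: x=5 y=2 z=0. PCs: A@0 B@1 C@1
Step 3: thread C executes C2 (y = y * 3). Shared: x=5 y=6 z=0. PCs: A@0 B@1 C@2
Step 4: thread B executes B2 (y = z). Shared: x=5 y=0 z=0. PCs: A@0 B@2 C@2
Step 5: thread C executes C3 (x = x * -1). Shared: x=-5 y=0 z=0. PCs: A@0 B@2 C@3
Step 6: thread B executes B3 (z = y). Shared: x=-5 y=0 z=0. PCs: A@0 B@3 C@3
Step 7: thread B executes B4 (y = z - 2). Shared: x=-5 y=-2 z=0. PCs: A@0 B@4 C@3
Step 8: thread A executes A1 (y = y - 2). Shared: x=-5 y=-4 z=0. PCs: A@1 B@4 C@3
Step 9: thread A executes A2 (z = x). Shared: x=-5 y=-4 z=-5. PCs: A@2 B@4 C@3

Answer: x=-5 y=-4 z=-5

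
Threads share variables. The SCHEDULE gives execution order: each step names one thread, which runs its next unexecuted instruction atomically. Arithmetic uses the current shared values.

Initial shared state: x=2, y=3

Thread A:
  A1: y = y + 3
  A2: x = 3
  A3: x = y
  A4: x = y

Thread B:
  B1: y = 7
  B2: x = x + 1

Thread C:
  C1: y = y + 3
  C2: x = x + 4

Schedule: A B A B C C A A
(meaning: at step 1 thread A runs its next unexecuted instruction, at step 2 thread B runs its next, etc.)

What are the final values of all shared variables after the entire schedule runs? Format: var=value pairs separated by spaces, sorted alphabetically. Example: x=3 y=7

Step 1: thread A executes A1 (y = y + 3). Shared: x=2 y=6. PCs: A@1 B@0 C@0
Step 2: thread B executes B1 (y = 7). Shared: x=2 y=7. PCs: A@1 B@1 C@0
Step 3: thread A executes A2 (x = 3). Shared: x=3 y=7. PCs: A@2 B@1 C@0
Step 4: thread B executes B2 (x = x + 1). Shared: x=4 y=7. PCs: A@2 B@2 C@0
Step 5: thread C executes C1 (y = y + 3). Shared: x=4 y=10. PCs: A@2 B@2 C@1
Step 6: thread C executes C2 (x = x + 4). Shared: x=8 y=10. PCs: A@2 B@2 C@2
Step 7: thread A executes A3 (x = y). Shared: x=10 y=10. PCs: A@3 B@2 C@2
Step 8: thread A executes A4 (x = y). Shared: x=10 y=10. PCs: A@4 B@2 C@2

Answer: x=10 y=10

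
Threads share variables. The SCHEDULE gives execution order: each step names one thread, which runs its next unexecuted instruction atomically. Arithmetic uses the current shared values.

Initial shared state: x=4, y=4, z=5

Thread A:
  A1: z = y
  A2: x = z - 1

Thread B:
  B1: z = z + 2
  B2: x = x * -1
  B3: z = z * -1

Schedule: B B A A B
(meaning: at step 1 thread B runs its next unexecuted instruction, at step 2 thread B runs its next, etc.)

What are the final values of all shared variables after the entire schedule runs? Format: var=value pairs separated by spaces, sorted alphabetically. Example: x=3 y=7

Step 1: thread B executes B1 (z = z + 2). Shared: x=4 y=4 z=7. PCs: A@0 B@1
Step 2: thread B executes B2 (x = x * -1). Shared: x=-4 y=4 z=7. PCs: A@0 B@2
Step 3: thread A executes A1 (z = y). Shared: x=-4 y=4 z=4. PCs: A@1 B@2
Step 4: thread A executes A2 (x = z - 1). Shared: x=3 y=4 z=4. PCs: A@2 B@2
Step 5: thread B executes B3 (z = z * -1). Shared: x=3 y=4 z=-4. PCs: A@2 B@3

Answer: x=3 y=4 z=-4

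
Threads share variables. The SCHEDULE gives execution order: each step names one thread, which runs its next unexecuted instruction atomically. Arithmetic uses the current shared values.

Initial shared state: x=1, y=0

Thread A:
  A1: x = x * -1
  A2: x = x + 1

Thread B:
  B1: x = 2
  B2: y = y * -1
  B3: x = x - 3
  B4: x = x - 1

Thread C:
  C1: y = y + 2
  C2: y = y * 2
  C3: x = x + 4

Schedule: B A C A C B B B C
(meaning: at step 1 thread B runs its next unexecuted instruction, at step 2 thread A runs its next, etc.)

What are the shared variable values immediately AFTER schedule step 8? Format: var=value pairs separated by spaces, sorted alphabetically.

Step 1: thread B executes B1 (x = 2). Shared: x=2 y=0. PCs: A@0 B@1 C@0
Step 2: thread A executes A1 (x = x * -1). Shared: x=-2 y=0. PCs: A@1 B@1 C@0
Step 3: thread C executes C1 (y = y + 2). Shared: x=-2 y=2. PCs: A@1 B@1 C@1
Step 4: thread A executes A2 (x = x + 1). Shared: x=-1 y=2. PCs: A@2 B@1 C@1
Step 5: thread C executes C2 (y = y * 2). Shared: x=-1 y=4. PCs: A@2 B@1 C@2
Step 6: thread B executes B2 (y = y * -1). Shared: x=-1 y=-4. PCs: A@2 B@2 C@2
Step 7: thread B executes B3 (x = x - 3). Shared: x=-4 y=-4. PCs: A@2 B@3 C@2
Step 8: thread B executes B4 (x = x - 1). Shared: x=-5 y=-4. PCs: A@2 B@4 C@2

Answer: x=-5 y=-4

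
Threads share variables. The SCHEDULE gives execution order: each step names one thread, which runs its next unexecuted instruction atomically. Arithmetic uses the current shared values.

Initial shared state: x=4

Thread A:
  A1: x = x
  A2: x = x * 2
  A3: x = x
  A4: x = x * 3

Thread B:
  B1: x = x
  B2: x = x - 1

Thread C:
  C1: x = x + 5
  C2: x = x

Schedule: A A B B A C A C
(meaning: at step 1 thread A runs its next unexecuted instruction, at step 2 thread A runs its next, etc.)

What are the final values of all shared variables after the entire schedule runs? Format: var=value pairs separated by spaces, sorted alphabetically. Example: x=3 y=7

Step 1: thread A executes A1 (x = x). Shared: x=4. PCs: A@1 B@0 C@0
Step 2: thread A executes A2 (x = x * 2). Shared: x=8. PCs: A@2 B@0 C@0
Step 3: thread B executes B1 (x = x). Shared: x=8. PCs: A@2 B@1 C@0
Step 4: thread B executes B2 (x = x - 1). Shared: x=7. PCs: A@2 B@2 C@0
Step 5: thread A executes A3 (x = x). Shared: x=7. PCs: A@3 B@2 C@0
Step 6: thread C executes C1 (x = x + 5). Shared: x=12. PCs: A@3 B@2 C@1
Step 7: thread A executes A4 (x = x * 3). Shared: x=36. PCs: A@4 B@2 C@1
Step 8: thread C executes C2 (x = x). Shared: x=36. PCs: A@4 B@2 C@2

Answer: x=36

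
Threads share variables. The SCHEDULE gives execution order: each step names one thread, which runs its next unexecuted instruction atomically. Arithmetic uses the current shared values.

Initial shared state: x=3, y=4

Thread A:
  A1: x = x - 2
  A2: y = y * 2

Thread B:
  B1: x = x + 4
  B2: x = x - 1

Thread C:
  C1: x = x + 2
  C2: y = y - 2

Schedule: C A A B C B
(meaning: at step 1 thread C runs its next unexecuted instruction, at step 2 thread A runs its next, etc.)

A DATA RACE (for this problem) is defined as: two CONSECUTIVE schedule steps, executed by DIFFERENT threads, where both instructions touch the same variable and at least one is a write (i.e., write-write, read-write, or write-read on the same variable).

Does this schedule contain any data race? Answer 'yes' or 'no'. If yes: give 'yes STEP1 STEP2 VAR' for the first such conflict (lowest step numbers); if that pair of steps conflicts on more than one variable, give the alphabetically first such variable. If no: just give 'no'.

Answer: yes 1 2 x

Derivation:
Steps 1,2: C(x = x + 2) vs A(x = x - 2). RACE on x (W-W).
Steps 2,3: same thread (A). No race.
Steps 3,4: A(r=y,w=y) vs B(r=x,w=x). No conflict.
Steps 4,5: B(r=x,w=x) vs C(r=y,w=y). No conflict.
Steps 5,6: C(r=y,w=y) vs B(r=x,w=x). No conflict.
First conflict at steps 1,2.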